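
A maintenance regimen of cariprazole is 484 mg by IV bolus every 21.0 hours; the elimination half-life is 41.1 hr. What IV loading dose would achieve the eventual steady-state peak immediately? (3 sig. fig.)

k = ln 2 / 41.1 = 0.01686 hr⁻¹
Accumulation ratio R = 1 / (1 − e^(−kτ)) = 1 / (1 − e^(−0.01686×21.0)) = 1 / (1 − 0.7018) = 3.353
Loading dose = maintenance dose × R = 484 × 3.353 ≈ 1620 mg

1620 mg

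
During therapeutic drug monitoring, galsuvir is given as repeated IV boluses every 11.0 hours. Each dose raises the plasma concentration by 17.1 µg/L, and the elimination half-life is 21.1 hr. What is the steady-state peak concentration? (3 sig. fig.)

k = ln 2 / 21.1 = 0.03285 hr⁻¹
Fraction remaining after one interval: e^(−kτ) = e^(−0.03285 × 11.0) = 0.6967
R = 1 / (1 − 0.6967) = 3.297
Css,max = 17.1 × 3.297 ≈ 56.4 µg/L

56.4 µg/L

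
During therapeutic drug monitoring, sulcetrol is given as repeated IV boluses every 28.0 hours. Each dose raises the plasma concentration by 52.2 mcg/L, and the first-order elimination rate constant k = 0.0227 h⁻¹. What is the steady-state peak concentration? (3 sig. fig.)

111 mcg/L

Fraction remaining after one interval: e^(−kτ) = e^(−0.02270 × 28.0) = 0.5296
R = 1 / (1 − 0.5296) = 2.126
Css,max = 52.2 × 2.126 ≈ 111 mcg/L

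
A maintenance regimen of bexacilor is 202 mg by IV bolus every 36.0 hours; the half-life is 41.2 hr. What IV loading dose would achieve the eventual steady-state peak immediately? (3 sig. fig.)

445 mg

k = ln 2 / 41.2 = 0.01682 hr⁻¹
Accumulation ratio R = 1 / (1 − e^(−kτ)) = 1 / (1 − e^(−0.01682×36.0)) = 1 / (1 − 0.5457) = 2.201
Loading dose = maintenance dose × R = 202 × 2.201 ≈ 445 mg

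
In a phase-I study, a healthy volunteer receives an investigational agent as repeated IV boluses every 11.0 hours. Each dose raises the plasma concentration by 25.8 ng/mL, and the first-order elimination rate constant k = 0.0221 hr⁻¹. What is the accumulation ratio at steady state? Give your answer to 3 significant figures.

Fraction remaining after one interval: e^(−kτ) = e^(−0.02210 × 11.0) = 0.7842
R = 1 / (1 − 0.7842) = 1 / 0.2158 ≈ 4.63

4.63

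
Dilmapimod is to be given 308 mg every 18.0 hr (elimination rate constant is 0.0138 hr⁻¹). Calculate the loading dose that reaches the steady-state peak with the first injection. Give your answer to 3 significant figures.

Accumulation ratio R = 1 / (1 − e^(−kτ)) = 1 / (1 − e^(−0.01380×18.0)) = 1 / (1 − 0.7800) = 4.546
Loading dose = maintenance dose × R = 308 × 4.546 ≈ 1400 mg

1400 mg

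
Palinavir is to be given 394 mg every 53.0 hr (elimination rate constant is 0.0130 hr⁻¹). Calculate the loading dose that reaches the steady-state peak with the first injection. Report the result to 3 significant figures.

Accumulation ratio R = 1 / (1 − e^(−kτ)) = 1 / (1 − e^(−0.01300×53.0)) = 1 / (1 − 0.5021) = 2.008
Loading dose = maintenance dose × R = 394 × 2.008 ≈ 791 mg

791 mg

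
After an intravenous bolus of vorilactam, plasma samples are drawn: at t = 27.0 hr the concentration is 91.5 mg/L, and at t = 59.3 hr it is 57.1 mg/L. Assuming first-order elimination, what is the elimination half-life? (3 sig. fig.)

k = ln(C₁/C₂) / (t₂ − t₁) = ln(91.5/57.1) / (59.3 − 27.0)
  = 0.4715 / 32.30 = 0.01460 hr⁻¹
t½ = ln 2 / k = ln 2 / 0.01460 ≈ 47.5 hours

47.5 hours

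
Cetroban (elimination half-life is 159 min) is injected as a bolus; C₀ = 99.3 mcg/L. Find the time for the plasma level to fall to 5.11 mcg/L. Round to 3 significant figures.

681 minutes

k = ln 2 / 159 = 0.004359 min⁻¹
C(t) = C₀ e^(−kt)  ⇒  t = ln(C₀/C) / k
t = ln(99.3/5.11) / 0.004359 = 2.967 / 0.004359 ≈ 681 minutes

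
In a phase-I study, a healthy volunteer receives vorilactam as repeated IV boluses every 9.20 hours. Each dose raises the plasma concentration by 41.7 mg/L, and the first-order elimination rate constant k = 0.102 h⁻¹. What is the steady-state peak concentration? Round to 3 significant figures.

Fraction remaining after one interval: e^(−kτ) = e^(−0.1020 × 9.20) = 0.3913
R = 1 / (1 − 0.3913) = 1.643
Css,max = 41.7 × 1.643 ≈ 68.5 mg/L

68.5 mg/L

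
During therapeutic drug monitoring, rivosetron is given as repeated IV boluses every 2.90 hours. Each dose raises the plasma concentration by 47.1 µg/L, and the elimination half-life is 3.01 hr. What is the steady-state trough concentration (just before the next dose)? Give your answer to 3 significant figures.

k = ln 2 / 3.01 = 0.2303 hr⁻¹
Fraction remaining after one interval: e^(−kτ) = e^(−0.2303 × 2.90) = 0.5128
R = 1 / (1 − 0.5128) = 2.053
Css,max = 47.1 × 2.053 = 96.68 µg/L
Css,min = Css,max × e^(−kτ) = 96.68 × 0.5128 ≈ 49.6 µg/L

49.6 µg/L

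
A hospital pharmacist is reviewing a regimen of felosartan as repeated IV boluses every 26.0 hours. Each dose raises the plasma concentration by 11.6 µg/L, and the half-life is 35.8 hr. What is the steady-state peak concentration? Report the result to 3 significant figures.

29.3 µg/L

k = ln 2 / 35.8 = 0.01936 hr⁻¹
Fraction remaining after one interval: e^(−kτ) = e^(−0.01936 × 26.0) = 0.6045
R = 1 / (1 − 0.6045) = 2.528
Css,max = 11.6 × 2.528 ≈ 29.3 µg/L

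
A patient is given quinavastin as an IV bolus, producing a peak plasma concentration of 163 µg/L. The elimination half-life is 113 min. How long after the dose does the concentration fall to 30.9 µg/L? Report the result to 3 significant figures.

271 minutes

k = ln 2 / 113 = 0.006134 min⁻¹
C(t) = C₀ e^(−kt)  ⇒  t = ln(C₀/C) / k
t = ln(163/30.9) / 0.006134 = 1.663 / 0.006134 ≈ 271 minutes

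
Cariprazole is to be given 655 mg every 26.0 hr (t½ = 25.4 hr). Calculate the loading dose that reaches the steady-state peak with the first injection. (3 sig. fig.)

k = ln 2 / 25.4 = 0.02729 hr⁻¹
Accumulation ratio R = 1 / (1 − e^(−kτ)) = 1 / (1 − e^(−0.02729×26.0)) = 1 / (1 − 0.4919) = 1.968
Loading dose = maintenance dose × R = 655 × 1.968 ≈ 1290 mg

1290 mg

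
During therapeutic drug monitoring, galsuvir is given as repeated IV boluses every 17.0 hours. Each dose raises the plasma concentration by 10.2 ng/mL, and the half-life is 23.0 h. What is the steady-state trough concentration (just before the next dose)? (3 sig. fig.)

15.2 ng/mL

k = ln 2 / 23.0 = 0.03014 h⁻¹
Fraction remaining after one interval: e^(−kτ) = e^(−0.03014 × 17.0) = 0.5991
R = 1 / (1 − 0.5991) = 2.494
Css,max = 10.2 × 2.494 = 25.44 ng/mL
Css,min = Css,max × e^(−kτ) = 25.44 × 0.5991 ≈ 15.2 ng/mL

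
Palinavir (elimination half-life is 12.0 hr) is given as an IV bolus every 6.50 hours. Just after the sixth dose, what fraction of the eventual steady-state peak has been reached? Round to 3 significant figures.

0.895

k = ln 2 / 12.0 = 0.05776 hr⁻¹
f_n = 1 − e^(−nkτ) = 1 − e^(−6 × 0.05776 × 6.50) = 1 − e^(−2.253) = 1 − 0.1051 ≈ 0.895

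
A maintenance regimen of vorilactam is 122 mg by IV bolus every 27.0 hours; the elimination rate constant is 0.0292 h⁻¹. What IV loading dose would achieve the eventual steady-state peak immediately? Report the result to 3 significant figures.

Accumulation ratio R = 1 / (1 − e^(−kτ)) = 1 / (1 − e^(−0.02920×27.0)) = 1 / (1 − 0.4546) = 1.833
Loading dose = maintenance dose × R = 122 × 1.833 ≈ 224 mg

224 mg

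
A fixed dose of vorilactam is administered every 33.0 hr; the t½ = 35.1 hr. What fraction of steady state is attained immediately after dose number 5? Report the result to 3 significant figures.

k = ln 2 / 35.1 = 0.01975 hr⁻¹
f_n = 1 − e^(−nkτ) = 1 − e^(−5 × 0.01975 × 33.0) = 1 − e^(−3.258) = 1 − 0.03845 ≈ 0.962

0.962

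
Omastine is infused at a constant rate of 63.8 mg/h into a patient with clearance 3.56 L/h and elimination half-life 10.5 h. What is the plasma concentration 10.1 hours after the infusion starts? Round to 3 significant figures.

8.72 µg/mL

Css = rate / CL = 63.8 / 3.56 = 17.92 µg/mL
k = ln 2 / 10.5 = 0.06601 h⁻¹
C(t) = Css (1 − e^(−kt)) = 17.92 × (1 − e^(−0.6667)) = 17.92 × 0.4866 ≈ 8.72 µg/mL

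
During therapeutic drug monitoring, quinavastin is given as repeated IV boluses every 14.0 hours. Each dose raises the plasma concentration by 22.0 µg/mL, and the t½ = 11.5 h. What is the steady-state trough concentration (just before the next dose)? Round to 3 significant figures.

k = ln 2 / 11.5 = 0.06027 h⁻¹
Fraction remaining after one interval: e^(−kτ) = e^(−0.06027 × 14.0) = 0.4301
R = 1 / (1 − 0.4301) = 1.755
Css,max = 22.0 × 1.755 = 38.60 µg/mL
Css,min = Css,max × e^(−kτ) = 38.60 × 0.4301 ≈ 16.6 µg/mL

16.6 µg/mL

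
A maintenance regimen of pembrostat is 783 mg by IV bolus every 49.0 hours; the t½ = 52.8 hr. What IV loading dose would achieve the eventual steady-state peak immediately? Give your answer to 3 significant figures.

k = ln 2 / 52.8 = 0.01313 hr⁻¹
Accumulation ratio R = 1 / (1 − e^(−kτ)) = 1 / (1 − e^(−0.01313×49.0)) = 1 / (1 − 0.5256) = 2.108
Loading dose = maintenance dose × R = 783 × 2.108 ≈ 1650 mg

1650 mg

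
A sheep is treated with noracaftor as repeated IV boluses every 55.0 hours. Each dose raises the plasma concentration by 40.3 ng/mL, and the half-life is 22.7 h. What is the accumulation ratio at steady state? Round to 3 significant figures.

k = ln 2 / 22.7 = 0.03054 h⁻¹
Fraction remaining after one interval: e^(−kτ) = e^(−0.03054 × 55.0) = 0.1865
R = 1 / (1 − 0.1865) = 1 / 0.8135 ≈ 1.23

1.23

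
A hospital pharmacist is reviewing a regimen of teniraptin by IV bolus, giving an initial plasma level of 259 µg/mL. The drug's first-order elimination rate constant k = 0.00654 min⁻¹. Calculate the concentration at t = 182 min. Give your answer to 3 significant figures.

78.8 µg/mL

C(t) = C₀ e^(−kt) = 259 × e^(−0.006540 × 182) = 259 × e^(−1.190) = 259 × 0.3041 ≈ 78.8 µg/mL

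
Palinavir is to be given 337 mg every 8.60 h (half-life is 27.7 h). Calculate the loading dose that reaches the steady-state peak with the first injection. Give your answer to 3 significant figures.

1740 mg

k = ln 2 / 27.7 = 0.02502 h⁻¹
Accumulation ratio R = 1 / (1 − e^(−kτ)) = 1 / (1 − e^(−0.02502×8.60)) = 1 / (1 − 0.8064) = 5.165
Loading dose = maintenance dose × R = 337 × 5.165 ≈ 1740 mg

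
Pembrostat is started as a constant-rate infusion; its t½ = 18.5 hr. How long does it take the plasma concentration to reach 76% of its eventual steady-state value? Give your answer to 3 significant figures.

38.1 hours

k = ln 2 / 18.5 = 0.03747 hr⁻¹
f = 1 − e^(−kt)  ⇒  t = −ln(1 − f) / k
t = −ln(1 − 0.76) / 0.03747 = 1.427 / 0.03747 ≈ 38.1 hours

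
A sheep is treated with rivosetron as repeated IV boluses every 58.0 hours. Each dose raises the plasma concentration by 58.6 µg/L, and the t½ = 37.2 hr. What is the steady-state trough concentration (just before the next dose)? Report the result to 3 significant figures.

30.1 µg/L

k = ln 2 / 37.2 = 0.01863 hr⁻¹
Fraction remaining after one interval: e^(−kτ) = e^(−0.01863 × 58.0) = 0.3394
R = 1 / (1 − 0.3394) = 1.514
Css,max = 58.6 × 1.514 = 88.70 µg/L
Css,min = Css,max × e^(−kτ) = 88.70 × 0.3394 ≈ 30.1 µg/L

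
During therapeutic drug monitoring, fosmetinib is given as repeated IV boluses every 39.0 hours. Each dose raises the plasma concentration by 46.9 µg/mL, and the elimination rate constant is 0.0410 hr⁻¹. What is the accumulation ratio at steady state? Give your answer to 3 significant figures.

1.25

Fraction remaining after one interval: e^(−kτ) = e^(−0.04100 × 39.0) = 0.2021
R = 1 / (1 − 0.2021) = 1 / 0.7979 ≈ 1.25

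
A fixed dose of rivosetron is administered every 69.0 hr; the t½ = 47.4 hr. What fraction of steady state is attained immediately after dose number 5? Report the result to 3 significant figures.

0.994

k = ln 2 / 47.4 = 0.01462 hr⁻¹
f_n = 1 − e^(−nkτ) = 1 − e^(−5 × 0.01462 × 69.0) = 1 − e^(−5.045) = 1 − 0.006441 ≈ 0.994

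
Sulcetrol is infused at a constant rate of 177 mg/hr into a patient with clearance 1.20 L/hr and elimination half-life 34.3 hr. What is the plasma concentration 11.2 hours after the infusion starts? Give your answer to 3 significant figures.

29.9 µg/mL

Css = rate / CL = 177 / 1.20 = 147.5 µg/mL
k = ln 2 / 34.3 = 0.02021 hr⁻¹
C(t) = Css (1 − e^(−kt)) = 147.5 × (1 − e^(−0.2263)) = 147.5 × 0.2025 ≈ 29.9 µg/mL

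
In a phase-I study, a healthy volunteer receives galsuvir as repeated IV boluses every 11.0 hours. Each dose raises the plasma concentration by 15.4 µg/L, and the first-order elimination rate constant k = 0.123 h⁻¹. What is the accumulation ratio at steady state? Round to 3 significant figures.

1.35

Fraction remaining after one interval: e^(−kτ) = e^(−0.1230 × 11.0) = 0.2585
R = 1 / (1 − 0.2585) = 1 / 0.7415 ≈ 1.35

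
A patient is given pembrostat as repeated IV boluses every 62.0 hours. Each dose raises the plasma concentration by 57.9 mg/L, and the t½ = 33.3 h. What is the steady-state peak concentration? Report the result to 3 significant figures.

k = ln 2 / 33.3 = 0.02082 h⁻¹
Fraction remaining after one interval: e^(−kτ) = e^(−0.02082 × 62.0) = 0.2751
R = 1 / (1 − 0.2751) = 1.380
Css,max = 57.9 × 1.380 ≈ 79.9 mg/L

79.9 mg/L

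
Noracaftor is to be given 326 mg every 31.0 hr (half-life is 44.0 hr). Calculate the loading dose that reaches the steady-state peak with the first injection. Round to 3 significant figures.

844 mg

k = ln 2 / 44.0 = 0.01575 hr⁻¹
Accumulation ratio R = 1 / (1 − e^(−kτ)) = 1 / (1 − e^(−0.01575×31.0)) = 1 / (1 − 0.6136) = 2.588
Loading dose = maintenance dose × R = 326 × 2.588 ≈ 844 mg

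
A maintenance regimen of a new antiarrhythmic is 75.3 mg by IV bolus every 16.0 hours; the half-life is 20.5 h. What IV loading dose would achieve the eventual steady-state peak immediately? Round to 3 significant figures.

180 mg

k = ln 2 / 20.5 = 0.03381 h⁻¹
Accumulation ratio R = 1 / (1 − e^(−kτ)) = 1 / (1 − e^(−0.03381×16.0)) = 1 / (1 − 0.5822) = 2.393
Loading dose = maintenance dose × R = 75.3 × 2.393 ≈ 180 mg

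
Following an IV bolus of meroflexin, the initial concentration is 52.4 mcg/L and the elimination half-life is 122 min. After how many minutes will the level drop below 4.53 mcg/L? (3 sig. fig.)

k = ln 2 / 122 = 0.005682 min⁻¹
C(t) = C₀ e^(−kt)  ⇒  t = ln(C₀/C) / k
t = ln(52.4/4.53) / 0.005682 = 2.448 / 0.005682 ≈ 431 minutes

431 minutes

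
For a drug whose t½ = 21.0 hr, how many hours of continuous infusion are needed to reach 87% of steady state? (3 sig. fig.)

k = ln 2 / 21.0 = 0.03301 hr⁻¹
f = 1 − e^(−kt)  ⇒  t = −ln(1 − f) / k
t = −ln(1 − 0.87) / 0.03301 = 2.040 / 0.03301 ≈ 61.8 hours

61.8 hours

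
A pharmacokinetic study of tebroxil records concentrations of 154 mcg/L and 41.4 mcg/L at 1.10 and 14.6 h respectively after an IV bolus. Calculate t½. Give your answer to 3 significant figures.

k = ln(C₁/C₂) / (t₂ − t₁) = ln(154/41.4) / (14.6 − 1.10)
  = 1.314 / 13.50 = 0.09731 h⁻¹
t½ = ln 2 / k = ln 2 / 0.09731 ≈ 7.12 hours

7.12 hours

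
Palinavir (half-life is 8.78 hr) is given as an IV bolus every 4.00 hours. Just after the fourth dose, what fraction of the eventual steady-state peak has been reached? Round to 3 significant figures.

0.717

k = ln 2 / 8.78 = 0.07895 hr⁻¹
f_n = 1 − e^(−nkτ) = 1 − e^(−4 × 0.07895 × 4.00) = 1 − e^(−1.263) = 1 − 0.2828 ≈ 0.717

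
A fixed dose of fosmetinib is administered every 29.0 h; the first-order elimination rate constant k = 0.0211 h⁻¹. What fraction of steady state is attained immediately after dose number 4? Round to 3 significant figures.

f_n = 1 − e^(−nkτ) = 1 − e^(−4 × 0.02110 × 29.0) = 1 − e^(−2.448) = 1 − 0.08650 ≈ 0.913

0.913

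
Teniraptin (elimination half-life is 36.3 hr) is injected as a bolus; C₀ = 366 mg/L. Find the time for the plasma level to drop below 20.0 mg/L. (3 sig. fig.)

152 hours

k = ln 2 / 36.3 = 0.01909 hr⁻¹
C(t) = C₀ e^(−kt)  ⇒  t = ln(C₀/C) / k
t = ln(366/20.0) / 0.01909 = 2.907 / 0.01909 ≈ 152 hours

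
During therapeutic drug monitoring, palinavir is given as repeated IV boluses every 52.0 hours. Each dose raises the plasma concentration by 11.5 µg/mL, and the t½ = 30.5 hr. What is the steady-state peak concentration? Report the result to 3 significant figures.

16.6 µg/mL

k = ln 2 / 30.5 = 0.02273 hr⁻¹
Fraction remaining after one interval: e^(−kτ) = e^(−0.02273 × 52.0) = 0.3067
R = 1 / (1 − 0.3067) = 1.442
Css,max = 11.5 × 1.442 ≈ 16.6 µg/mL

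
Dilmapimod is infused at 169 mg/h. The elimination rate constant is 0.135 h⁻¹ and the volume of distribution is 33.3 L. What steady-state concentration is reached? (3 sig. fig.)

CL = k · V = 0.135 × 33.3 = 4.495 L/h
Css = rate / CL = 169 / 4.495 ≈ 37.6 µg/mL

37.6 µg/mL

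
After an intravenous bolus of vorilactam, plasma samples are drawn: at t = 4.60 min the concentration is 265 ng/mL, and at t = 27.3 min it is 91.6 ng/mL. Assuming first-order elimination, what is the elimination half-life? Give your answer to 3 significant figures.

14.8 minutes

k = ln(C₁/C₂) / (t₂ − t₁) = ln(265/91.6) / (27.3 − 4.60)
  = 1.062 / 22.70 = 0.04680 min⁻¹
t½ = ln 2 / k = ln 2 / 0.04680 ≈ 14.8 minutes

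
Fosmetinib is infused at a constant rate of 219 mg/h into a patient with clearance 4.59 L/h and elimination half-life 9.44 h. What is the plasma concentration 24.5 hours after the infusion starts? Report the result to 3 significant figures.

Css = rate / CL = 219 / 4.59 = 47.71 mg/L
k = ln 2 / 9.44 = 0.07343 h⁻¹
C(t) = Css (1 − e^(−kt)) = 47.71 × (1 − e^(−1.799)) = 47.71 × 0.8345 ≈ 39.8 mg/L

39.8 mg/L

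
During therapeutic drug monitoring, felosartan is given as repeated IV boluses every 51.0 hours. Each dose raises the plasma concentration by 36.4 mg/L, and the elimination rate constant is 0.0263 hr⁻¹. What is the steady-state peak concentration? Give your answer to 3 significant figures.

Fraction remaining after one interval: e^(−kτ) = e^(−0.02630 × 51.0) = 0.2615
R = 1 / (1 − 0.2615) = 1.354
Css,max = 36.4 × 1.354 ≈ 49.3 mg/L

49.3 mg/L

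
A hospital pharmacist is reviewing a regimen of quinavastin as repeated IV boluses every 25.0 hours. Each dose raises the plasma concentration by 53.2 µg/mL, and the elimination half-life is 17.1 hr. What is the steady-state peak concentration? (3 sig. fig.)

k = ln 2 / 17.1 = 0.04053 hr⁻¹
Fraction remaining after one interval: e^(−kτ) = e^(−0.04053 × 25.0) = 0.3630
R = 1 / (1 − 0.3630) = 1.570
Css,max = 53.2 × 1.570 ≈ 83.5 µg/mL

83.5 µg/mL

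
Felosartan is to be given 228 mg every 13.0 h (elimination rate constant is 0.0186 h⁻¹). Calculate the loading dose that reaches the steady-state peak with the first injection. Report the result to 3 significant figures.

Accumulation ratio R = 1 / (1 − e^(−kτ)) = 1 / (1 − e^(−0.01860×13.0)) = 1 / (1 − 0.7852) = 4.656
Loading dose = maintenance dose × R = 228 × 4.656 ≈ 1060 mg

1060 mg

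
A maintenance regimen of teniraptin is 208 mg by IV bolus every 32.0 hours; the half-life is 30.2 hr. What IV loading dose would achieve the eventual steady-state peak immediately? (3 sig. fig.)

400 mg

k = ln 2 / 30.2 = 0.02295 hr⁻¹
Accumulation ratio R = 1 / (1 − e^(−kτ)) = 1 / (1 − e^(−0.02295×32.0)) = 1 / (1 − 0.4798) = 1.922
Loading dose = maintenance dose × R = 208 × 1.922 ≈ 400 mg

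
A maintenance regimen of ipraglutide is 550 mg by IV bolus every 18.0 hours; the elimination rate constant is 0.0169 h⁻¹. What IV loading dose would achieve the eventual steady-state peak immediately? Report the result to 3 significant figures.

2100 mg

Accumulation ratio R = 1 / (1 − e^(−kτ)) = 1 / (1 − e^(−0.01690×18.0)) = 1 / (1 − 0.7377) = 3.813
Loading dose = maintenance dose × R = 550 × 3.813 ≈ 2100 mg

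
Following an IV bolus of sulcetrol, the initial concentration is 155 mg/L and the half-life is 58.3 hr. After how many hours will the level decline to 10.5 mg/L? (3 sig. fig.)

226 hours

k = ln 2 / 58.3 = 0.01189 hr⁻¹
C(t) = C₀ e^(−kt)  ⇒  t = ln(C₀/C) / k
t = ln(155/10.5) / 0.01189 = 2.692 / 0.01189 ≈ 226 hours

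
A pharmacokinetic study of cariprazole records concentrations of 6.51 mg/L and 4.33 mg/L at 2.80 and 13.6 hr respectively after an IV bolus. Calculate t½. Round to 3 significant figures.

18.4 hours

k = ln(C₁/C₂) / (t₂ − t₁) = ln(6.51/4.33) / (13.6 − 2.80)
  = 0.4078 / 10.80 = 0.03776 hr⁻¹
t½ = ln 2 / k = ln 2 / 0.03776 ≈ 18.4 hours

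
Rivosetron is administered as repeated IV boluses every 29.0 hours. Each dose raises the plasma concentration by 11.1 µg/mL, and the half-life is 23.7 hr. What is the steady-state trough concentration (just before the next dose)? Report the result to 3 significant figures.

k = ln 2 / 23.7 = 0.02925 hr⁻¹
Fraction remaining after one interval: e^(−kτ) = e^(−0.02925 × 29.0) = 0.4282
R = 1 / (1 − 0.4282) = 1.749
Css,max = 11.1 × 1.749 = 19.41 µg/mL
Css,min = Css,max × e^(−kτ) = 19.41 × 0.4282 ≈ 8.31 µg/mL

8.31 µg/mL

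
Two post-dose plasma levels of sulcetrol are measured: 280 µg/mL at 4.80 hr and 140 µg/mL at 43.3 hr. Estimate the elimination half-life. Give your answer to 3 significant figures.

k = ln(C₁/C₂) / (t₂ − t₁) = ln(280/140) / (43.3 − 4.80)
  = 0.6931 / 38.50 = 0.01800 hr⁻¹
t½ = ln 2 / k = ln 2 / 0.01800 ≈ 38.5 hours

38.5 hours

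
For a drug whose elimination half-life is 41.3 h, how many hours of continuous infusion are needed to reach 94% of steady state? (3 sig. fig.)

k = ln 2 / 41.3 = 0.01678 h⁻¹
f = 1 − e^(−kt)  ⇒  t = −ln(1 − f) / k
t = −ln(1 − 0.94) / 0.01678 = 2.813 / 0.01678 ≈ 168 hours

168 hours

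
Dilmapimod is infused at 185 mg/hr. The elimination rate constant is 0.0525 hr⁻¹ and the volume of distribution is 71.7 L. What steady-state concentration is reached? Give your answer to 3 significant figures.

CL = k · V = 0.0525 × 71.7 = 3.764 L/hr
Css = rate / CL = 185 / 3.764 ≈ 49.1 mg/L

49.1 mg/L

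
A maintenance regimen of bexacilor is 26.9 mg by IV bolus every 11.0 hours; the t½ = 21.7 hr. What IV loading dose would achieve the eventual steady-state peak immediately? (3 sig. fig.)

k = ln 2 / 21.7 = 0.03194 hr⁻¹
Accumulation ratio R = 1 / (1 − e^(−kτ)) = 1 / (1 − e^(−0.03194×11.0)) = 1 / (1 − 0.7037) = 3.375
Loading dose = maintenance dose × R = 26.9 × 3.375 ≈ 90.8 mg

90.8 mg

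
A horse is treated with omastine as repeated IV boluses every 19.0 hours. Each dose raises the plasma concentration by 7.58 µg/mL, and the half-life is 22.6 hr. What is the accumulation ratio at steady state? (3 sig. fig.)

k = ln 2 / 22.6 = 0.03067 hr⁻¹
Fraction remaining after one interval: e^(−kτ) = e^(−0.03067 × 19.0) = 0.5584
R = 1 / (1 − 0.5584) = 1 / 0.4416 ≈ 2.26

2.26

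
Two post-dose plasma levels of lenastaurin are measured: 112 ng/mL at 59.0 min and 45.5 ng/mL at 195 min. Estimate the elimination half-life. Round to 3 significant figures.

k = ln(C₁/C₂) / (t₂ − t₁) = ln(112/45.5) / (195 − 59.0)
  = 0.9008 / 136.0 = 0.006623 min⁻¹
t½ = ln 2 / k = ln 2 / 0.006623 ≈ 105 minutes

105 minutes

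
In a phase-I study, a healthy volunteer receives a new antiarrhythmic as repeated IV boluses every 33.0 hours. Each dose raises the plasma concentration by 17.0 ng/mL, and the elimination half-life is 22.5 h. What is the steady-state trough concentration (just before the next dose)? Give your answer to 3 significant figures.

9.64 ng/mL

k = ln 2 / 22.5 = 0.03081 h⁻¹
Fraction remaining after one interval: e^(−kτ) = e^(−0.03081 × 33.0) = 0.3618
R = 1 / (1 − 0.3618) = 1.567
Css,max = 17.0 × 1.567 = 26.64 ng/mL
Css,min = Css,max × e^(−kτ) = 26.64 × 0.3618 ≈ 9.64 ng/mL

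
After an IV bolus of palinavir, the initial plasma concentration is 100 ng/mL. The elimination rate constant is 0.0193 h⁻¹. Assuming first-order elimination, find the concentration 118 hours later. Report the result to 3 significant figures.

10.3 ng/mL

C(t) = C₀ e^(−kt) = 100 × e^(−0.01930 × 118) = 100 × e^(−2.277) = 100 × 0.1026 ≈ 10.3 ng/mL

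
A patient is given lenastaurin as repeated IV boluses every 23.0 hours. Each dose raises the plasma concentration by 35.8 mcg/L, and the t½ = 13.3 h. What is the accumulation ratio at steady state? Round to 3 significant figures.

1.43

k = ln 2 / 13.3 = 0.05212 h⁻¹
Fraction remaining after one interval: e^(−kτ) = e^(−0.05212 × 23.0) = 0.3016
R = 1 / (1 − 0.3016) = 1 / 0.6984 ≈ 1.43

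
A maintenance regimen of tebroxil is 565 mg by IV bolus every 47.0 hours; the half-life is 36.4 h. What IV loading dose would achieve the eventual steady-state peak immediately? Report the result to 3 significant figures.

955 mg

k = ln 2 / 36.4 = 0.01904 h⁻¹
Accumulation ratio R = 1 / (1 − e^(−kτ)) = 1 / (1 − e^(−0.01904×47.0)) = 1 / (1 − 0.4086) = 1.691
Loading dose = maintenance dose × R = 565 × 1.691 ≈ 955 mg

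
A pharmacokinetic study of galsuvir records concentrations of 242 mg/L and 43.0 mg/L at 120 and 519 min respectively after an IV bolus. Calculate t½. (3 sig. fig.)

k = ln(C₁/C₂) / (t₂ − t₁) = ln(242/43.0) / (519 − 120)
  = 1.728 / 399.0 = 0.004330 min⁻¹
t½ = ln 2 / k = ln 2 / 0.004330 ≈ 160 minutes

160 minutes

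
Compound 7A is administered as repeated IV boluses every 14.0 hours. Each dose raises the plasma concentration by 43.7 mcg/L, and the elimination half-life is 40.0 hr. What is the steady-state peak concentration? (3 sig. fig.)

k = ln 2 / 40.0 = 0.01733 hr⁻¹
Fraction remaining after one interval: e^(−kτ) = e^(−0.01733 × 14.0) = 0.7846
R = 1 / (1 − 0.7846) = 4.642
Css,max = 43.7 × 4.642 ≈ 203 mcg/L

203 mcg/L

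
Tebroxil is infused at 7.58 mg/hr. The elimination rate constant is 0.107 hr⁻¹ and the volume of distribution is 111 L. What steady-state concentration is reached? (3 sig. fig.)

CL = k · V = 0.107 × 111 = 11.88 L/hr
Css = rate / CL = 7.58 / 11.88 ≈ 0.638 µg/mL

0.638 µg/mL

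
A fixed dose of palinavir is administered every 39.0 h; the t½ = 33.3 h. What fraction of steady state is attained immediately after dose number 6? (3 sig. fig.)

k = ln 2 / 33.3 = 0.02082 h⁻¹
f_n = 1 − e^(−nkτ) = 1 − e^(−6 × 0.02082 × 39.0) = 1 − e^(−4.871) = 1 − 0.007668 ≈ 0.992

0.992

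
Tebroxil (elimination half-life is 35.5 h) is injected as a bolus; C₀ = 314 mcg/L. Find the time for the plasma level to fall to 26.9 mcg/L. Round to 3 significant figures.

k = ln 2 / 35.5 = 0.01953 h⁻¹
C(t) = C₀ e^(−kt)  ⇒  t = ln(C₀/C) / k
t = ln(314/26.9) / 0.01953 = 2.457 / 0.01953 ≈ 126 hours

126 hours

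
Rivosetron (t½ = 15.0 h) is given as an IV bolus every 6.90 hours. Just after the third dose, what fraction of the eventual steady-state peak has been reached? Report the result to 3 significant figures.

k = ln 2 / 15.0 = 0.04621 h⁻¹
f_n = 1 − e^(−nkτ) = 1 − e^(−3 × 0.04621 × 6.90) = 1 − e^(−0.9565) = 1 − 0.3842 ≈ 0.616

0.616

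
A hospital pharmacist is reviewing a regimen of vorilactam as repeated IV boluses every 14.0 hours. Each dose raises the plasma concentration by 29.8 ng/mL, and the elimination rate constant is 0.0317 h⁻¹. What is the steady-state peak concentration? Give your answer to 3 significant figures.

83.1 ng/mL

Fraction remaining after one interval: e^(−kτ) = e^(−0.03170 × 14.0) = 0.6416
R = 1 / (1 − 0.6416) = 2.790
Css,max = 29.8 × 2.790 ≈ 83.1 ng/mL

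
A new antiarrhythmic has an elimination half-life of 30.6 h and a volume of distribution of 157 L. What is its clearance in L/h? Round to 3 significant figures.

k = ln 2 / t½ = ln 2 / 30.6 = 0.02265 h⁻¹
CL = k · V = 0.02265 × 157 ≈ 3.56 L/h

3.56 L/h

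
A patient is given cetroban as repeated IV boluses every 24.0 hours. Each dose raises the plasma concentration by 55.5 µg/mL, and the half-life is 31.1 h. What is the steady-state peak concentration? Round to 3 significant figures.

134 µg/mL

k = ln 2 / 31.1 = 0.02229 h⁻¹
Fraction remaining after one interval: e^(−kτ) = e^(−0.02229 × 24.0) = 0.5857
R = 1 / (1 − 0.5857) = 2.414
Css,max = 55.5 × 2.414 ≈ 134 µg/mL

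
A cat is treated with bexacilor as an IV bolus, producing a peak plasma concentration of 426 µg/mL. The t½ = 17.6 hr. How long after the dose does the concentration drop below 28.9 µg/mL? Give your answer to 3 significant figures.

k = ln 2 / 17.6 = 0.03938 hr⁻¹
C(t) = C₀ e^(−kt)  ⇒  t = ln(C₀/C) / k
t = ln(426/28.9) / 0.03938 = 2.691 / 0.03938 ≈ 68.3 hours

68.3 hours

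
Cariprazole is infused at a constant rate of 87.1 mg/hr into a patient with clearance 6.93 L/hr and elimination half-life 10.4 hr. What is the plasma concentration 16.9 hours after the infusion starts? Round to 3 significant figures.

Css = rate / CL = 87.1 / 6.93 = 12.57 µg/mL
k = ln 2 / 10.4 = 0.06665 hr⁻¹
C(t) = Css (1 − e^(−kt)) = 12.57 × (1 − e^(−1.126)) = 12.57 × 0.6758 ≈ 8.49 µg/mL

8.49 µg/mL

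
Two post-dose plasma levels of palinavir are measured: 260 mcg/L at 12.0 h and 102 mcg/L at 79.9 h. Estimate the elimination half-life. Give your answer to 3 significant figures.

50.3 hours

k = ln(C₁/C₂) / (t₂ − t₁) = ln(260/102) / (79.9 − 12.0)
  = 0.9357 / 67.90 = 0.01378 h⁻¹
t½ = ln 2 / k = ln 2 / 0.01378 ≈ 50.3 hours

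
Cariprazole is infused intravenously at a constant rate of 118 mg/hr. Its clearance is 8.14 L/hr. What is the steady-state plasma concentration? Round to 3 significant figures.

14.5 mg/L

Css = infusion rate / CL = 118 / 8.14 ≈ 14.5 mg/L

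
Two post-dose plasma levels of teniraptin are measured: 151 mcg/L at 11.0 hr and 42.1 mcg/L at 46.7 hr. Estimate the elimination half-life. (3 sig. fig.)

k = ln(C₁/C₂) / (t₂ − t₁) = ln(151/42.1) / (46.7 − 11.0)
  = 1.277 / 35.70 = 0.03578 hr⁻¹
t½ = ln 2 / k = ln 2 / 0.03578 ≈ 19.4 hours

19.4 hours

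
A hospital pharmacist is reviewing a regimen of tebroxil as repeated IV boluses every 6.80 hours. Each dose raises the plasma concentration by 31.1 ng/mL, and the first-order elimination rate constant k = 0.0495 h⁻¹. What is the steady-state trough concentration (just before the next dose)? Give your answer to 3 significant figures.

77.7 ng/mL

Fraction remaining after one interval: e^(−kτ) = e^(−0.04950 × 6.80) = 0.7142
R = 1 / (1 − 0.7142) = 3.499
Css,max = 31.1 × 3.499 = 108.8 ng/mL
Css,min = Css,max × e^(−kτ) = 108.8 × 0.7142 ≈ 77.7 ng/mL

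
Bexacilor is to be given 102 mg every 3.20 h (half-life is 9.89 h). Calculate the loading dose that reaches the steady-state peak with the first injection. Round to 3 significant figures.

508 mg

k = ln 2 / 9.89 = 0.07009 h⁻¹
Accumulation ratio R = 1 / (1 − e^(−kτ)) = 1 / (1 − e^(−0.07009×3.20)) = 1 / (1 − 0.7991) = 4.978
Loading dose = maintenance dose × R = 102 × 4.978 ≈ 508 mg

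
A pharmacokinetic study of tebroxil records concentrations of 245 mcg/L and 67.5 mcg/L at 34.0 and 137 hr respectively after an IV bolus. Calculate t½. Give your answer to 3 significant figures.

k = ln(C₁/C₂) / (t₂ − t₁) = ln(245/67.5) / (137 − 34.0)
  = 1.289 / 103.0 = 0.01252 hr⁻¹
t½ = ln 2 / k = ln 2 / 0.01252 ≈ 55.4 hours

55.4 hours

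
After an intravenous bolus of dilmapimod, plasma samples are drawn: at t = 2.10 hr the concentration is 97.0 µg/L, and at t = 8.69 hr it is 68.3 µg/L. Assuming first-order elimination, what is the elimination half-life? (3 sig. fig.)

13.0 hours

k = ln(C₁/C₂) / (t₂ − t₁) = ln(97.0/68.3) / (8.69 − 2.10)
  = 0.3508 / 6.590 = 0.05323 hr⁻¹
t½ = ln 2 / k = ln 2 / 0.05323 ≈ 13.0 hours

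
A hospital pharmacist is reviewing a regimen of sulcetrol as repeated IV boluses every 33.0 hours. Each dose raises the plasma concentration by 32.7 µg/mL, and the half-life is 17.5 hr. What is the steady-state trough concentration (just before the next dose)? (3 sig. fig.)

k = ln 2 / 17.5 = 0.03961 hr⁻¹
Fraction remaining after one interval: e^(−kτ) = e^(−0.03961 × 33.0) = 0.2706
R = 1 / (1 − 0.2706) = 1.371
Css,max = 32.7 × 1.371 = 44.83 µg/mL
Css,min = Css,max × e^(−kτ) = 44.83 × 0.2706 ≈ 12.1 µg/mL

12.1 µg/mL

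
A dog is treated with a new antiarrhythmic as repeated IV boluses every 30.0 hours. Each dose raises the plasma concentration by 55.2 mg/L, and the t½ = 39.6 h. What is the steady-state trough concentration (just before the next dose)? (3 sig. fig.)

79.9 mg/L

k = ln 2 / 39.6 = 0.01750 h⁻¹
Fraction remaining after one interval: e^(−kτ) = e^(−0.01750 × 30.0) = 0.5915
R = 1 / (1 − 0.5915) = 2.448
Css,max = 55.2 × 2.448 = 135.1 mg/L
Css,min = Css,max × e^(−kτ) = 135.1 × 0.5915 ≈ 79.9 mg/L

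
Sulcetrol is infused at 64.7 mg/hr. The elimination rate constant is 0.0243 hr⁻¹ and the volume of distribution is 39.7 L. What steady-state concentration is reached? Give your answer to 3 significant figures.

CL = k · V = 0.0243 × 39.7 = 0.9647 L/hr
Css = rate / CL = 64.7 / 0.9647 ≈ 67.1 µg/mL

67.1 µg/mL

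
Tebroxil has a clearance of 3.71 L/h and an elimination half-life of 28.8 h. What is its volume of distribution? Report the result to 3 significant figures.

154 L

k = ln 2 / t½ = ln 2 / 28.8 = 0.02407 h⁻¹
V = CL / k = 3.71 / 0.02407 ≈ 154 L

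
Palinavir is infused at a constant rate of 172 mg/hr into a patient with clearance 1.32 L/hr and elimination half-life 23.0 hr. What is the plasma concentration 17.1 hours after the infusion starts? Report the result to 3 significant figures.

52.5 mg/L

Css = rate / CL = 172 / 1.32 = 130.3 mg/L
k = ln 2 / 23.0 = 0.03014 hr⁻¹
C(t) = Css (1 − e^(−kt)) = 130.3 × (1 − e^(−0.5153)) = 130.3 × 0.4027 ≈ 52.5 mg/L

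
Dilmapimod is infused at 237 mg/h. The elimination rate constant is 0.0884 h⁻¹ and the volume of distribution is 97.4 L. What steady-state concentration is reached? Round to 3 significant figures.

27.5 µg/mL

CL = k · V = 0.0884 × 97.4 = 8.610 L/h
Css = rate / CL = 237 / 8.610 ≈ 27.5 µg/mL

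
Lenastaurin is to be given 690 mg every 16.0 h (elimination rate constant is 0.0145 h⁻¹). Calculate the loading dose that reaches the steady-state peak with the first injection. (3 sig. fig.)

Accumulation ratio R = 1 / (1 − e^(−kτ)) = 1 / (1 − e^(−0.01450×16.0)) = 1 / (1 − 0.7929) = 4.830
Loading dose = maintenance dose × R = 690 × 4.830 ≈ 3330 mg

3330 mg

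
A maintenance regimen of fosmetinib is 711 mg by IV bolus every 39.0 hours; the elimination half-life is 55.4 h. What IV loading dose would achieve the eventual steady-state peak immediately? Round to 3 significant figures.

k = ln 2 / 55.4 = 0.01251 h⁻¹
Accumulation ratio R = 1 / (1 − e^(−kτ)) = 1 / (1 − e^(−0.01251×39.0)) = 1 / (1 − 0.6139) = 2.590
Loading dose = maintenance dose × R = 711 × 2.590 ≈ 1840 mg

1840 mg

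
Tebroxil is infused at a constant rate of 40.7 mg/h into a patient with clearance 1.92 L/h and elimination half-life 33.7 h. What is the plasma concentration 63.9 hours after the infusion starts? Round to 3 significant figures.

15.5 mg/L

Css = rate / CL = 40.7 / 1.92 = 21.20 mg/L
k = ln 2 / 33.7 = 0.02057 h⁻¹
C(t) = Css (1 − e^(−kt)) = 21.20 × (1 − e^(−1.314)) = 21.20 × 0.7313 ≈ 15.5 mg/L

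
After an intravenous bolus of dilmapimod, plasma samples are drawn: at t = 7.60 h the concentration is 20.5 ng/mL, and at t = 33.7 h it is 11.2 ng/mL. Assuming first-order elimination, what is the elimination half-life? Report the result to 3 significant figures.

k = ln(C₁/C₂) / (t₂ − t₁) = ln(20.5/11.2) / (33.7 − 7.60)
  = 0.6045 / 26.10 = 0.02316 h⁻¹
t½ = ln 2 / k = ln 2 / 0.02316 ≈ 29.9 hours

29.9 hours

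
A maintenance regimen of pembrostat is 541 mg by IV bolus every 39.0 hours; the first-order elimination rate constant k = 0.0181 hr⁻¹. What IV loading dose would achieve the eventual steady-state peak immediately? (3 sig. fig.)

Accumulation ratio R = 1 / (1 − e^(−kτ)) = 1 / (1 − e^(−0.01810×39.0)) = 1 / (1 − 0.4937) = 1.975
Loading dose = maintenance dose × R = 541 × 1.975 ≈ 1070 mg

1070 mg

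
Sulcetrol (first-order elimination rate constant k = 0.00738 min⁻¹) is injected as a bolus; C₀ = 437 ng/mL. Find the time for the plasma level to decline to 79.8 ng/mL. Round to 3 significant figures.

230 minutes

C(t) = C₀ e^(−kt)  ⇒  t = ln(C₀/C) / k
t = ln(437/79.8) / 0.007380 = 1.700 / 0.007380 ≈ 230 minutes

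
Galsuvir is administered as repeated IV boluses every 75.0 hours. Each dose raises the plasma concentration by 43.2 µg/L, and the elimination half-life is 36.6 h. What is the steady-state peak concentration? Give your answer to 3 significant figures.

57.0 µg/L

k = ln 2 / 36.6 = 0.01894 h⁻¹
Fraction remaining after one interval: e^(−kτ) = e^(−0.01894 × 75.0) = 0.2416
R = 1 / (1 − 0.2416) = 1.319
Css,max = 43.2 × 1.319 ≈ 57.0 µg/L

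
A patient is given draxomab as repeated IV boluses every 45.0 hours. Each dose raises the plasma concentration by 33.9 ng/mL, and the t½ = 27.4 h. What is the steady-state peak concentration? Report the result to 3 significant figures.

k = ln 2 / 27.4 = 0.02530 h⁻¹
Fraction remaining after one interval: e^(−kτ) = e^(−0.02530 × 45.0) = 0.3203
R = 1 / (1 − 0.3203) = 1.471
Css,max = 33.9 × 1.471 ≈ 49.9 ng/mL

49.9 ng/mL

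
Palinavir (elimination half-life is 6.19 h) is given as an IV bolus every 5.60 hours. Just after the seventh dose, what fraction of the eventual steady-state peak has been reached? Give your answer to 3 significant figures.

k = ln 2 / 6.19 = 0.1120 h⁻¹
f_n = 1 − e^(−nkτ) = 1 − e^(−7 × 0.1120 × 5.60) = 1 − e^(−4.390) = 1 − 0.01241 ≈ 0.988

0.988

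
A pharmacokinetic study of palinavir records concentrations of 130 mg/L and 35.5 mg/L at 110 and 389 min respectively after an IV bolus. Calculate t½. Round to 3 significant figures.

149 minutes

k = ln(C₁/C₂) / (t₂ − t₁) = ln(130/35.5) / (389 − 110)
  = 1.298 / 279.0 = 0.004652 min⁻¹
t½ = ln 2 / k = ln 2 / 0.004652 ≈ 149 minutes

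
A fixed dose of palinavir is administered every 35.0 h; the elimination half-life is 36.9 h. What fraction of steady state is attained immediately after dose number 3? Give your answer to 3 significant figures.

k = ln 2 / 36.9 = 0.01878 h⁻¹
f_n = 1 − e^(−nkτ) = 1 − e^(−3 × 0.01878 × 35.0) = 1 − e^(−1.972) = 1 − 0.1391 ≈ 0.861

0.861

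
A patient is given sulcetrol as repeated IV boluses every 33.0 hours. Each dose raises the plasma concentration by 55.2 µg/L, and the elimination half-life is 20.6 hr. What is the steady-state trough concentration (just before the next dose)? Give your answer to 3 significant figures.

27.1 µg/L

k = ln 2 / 20.6 = 0.03365 hr⁻¹
Fraction remaining after one interval: e^(−kτ) = e^(−0.03365 × 33.0) = 0.3294
R = 1 / (1 − 0.3294) = 1.491
Css,max = 55.2 × 1.491 = 82.32 µg/L
Css,min = Css,max × e^(−kτ) = 82.32 × 0.3294 ≈ 27.1 µg/L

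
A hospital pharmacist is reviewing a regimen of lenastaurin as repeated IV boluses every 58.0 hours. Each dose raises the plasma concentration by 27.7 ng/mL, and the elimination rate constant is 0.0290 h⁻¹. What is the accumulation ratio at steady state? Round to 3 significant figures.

Fraction remaining after one interval: e^(−kτ) = e^(−0.02900 × 58.0) = 0.1860
R = 1 / (1 − 0.1860) = 1 / 0.8140 ≈ 1.23

1.23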